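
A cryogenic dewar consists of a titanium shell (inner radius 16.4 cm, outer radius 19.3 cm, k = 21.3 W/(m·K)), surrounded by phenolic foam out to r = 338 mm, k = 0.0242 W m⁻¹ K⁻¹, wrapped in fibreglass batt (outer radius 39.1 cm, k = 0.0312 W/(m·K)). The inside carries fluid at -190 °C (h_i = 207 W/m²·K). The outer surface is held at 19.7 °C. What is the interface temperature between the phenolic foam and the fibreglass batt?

T = -6.0 °C

Treat each layer as a resistance in series:
  R_conv,in = 1/(4πr²h) = 1/(4π·0.164²·207) = 0.01429 K/W
  R_titanium = (1/0.164 − 1/0.193)/(4πk) = 0.9162/(4π·21.3) = 0.003423 K/W
  R_phenolic foam = (1/0.193 − 1/0.338)/(4πk) = 2.223/(4π·0.0242) = 7.309 K/W
  R_fibreglass batt = (1/0.338 − 1/0.391)/(4πk) = 0.4010/(4π·0.0312) = 1.023 K/W
ΣR = 0.01429 + 0.003423 + 7.309 + 1.023 = 8.350 K/W
Q = ΔT/ΣR = (-190 °C − 19.7 °C)/8.350 = -25.11 W
From the inner boundary to the phenolic foam/fibreglass batt interface, ΣR_partial = 7.327 K/W.
T_interface = T_in − Q·ΣR_partial = -190 °C − (-25.11)(7.327) = -6.0 °C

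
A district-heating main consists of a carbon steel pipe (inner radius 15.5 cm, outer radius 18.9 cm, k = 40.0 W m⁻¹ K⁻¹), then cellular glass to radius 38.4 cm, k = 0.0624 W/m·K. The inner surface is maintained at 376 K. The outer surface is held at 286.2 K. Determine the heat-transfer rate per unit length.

Q' = 49.6 W/m

Series thermal resistances, inner to outer:
  R'_carbon steel = ln(0.189/0.155)/(2πk) = 0.1983/(2π·40.0) = 7.891×10^-4 m·K/W
  R'_cellular glass = ln(0.384/0.189)/(2πk) = 0.7089/(2π·0.0624) = 1.808 m·K/W
ΣR = 7.891×10^-4 + 1.808 = 1.809 m·K/W
Q' = ΔT/ΣR = (376 K − 286.2 K)/1.809 = 49.6 W/m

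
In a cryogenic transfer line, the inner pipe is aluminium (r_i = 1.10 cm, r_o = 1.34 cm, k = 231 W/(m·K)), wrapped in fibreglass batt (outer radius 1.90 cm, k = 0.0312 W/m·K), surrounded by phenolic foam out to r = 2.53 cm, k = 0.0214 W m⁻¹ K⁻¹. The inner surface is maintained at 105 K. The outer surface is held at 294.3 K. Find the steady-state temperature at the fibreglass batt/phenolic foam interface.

Treat each layer as a resistance in series:
  R'_aluminium = ln(0.0134/0.0110)/(2πk) = 0.1974/(2π·231) = 1.360×10^-4 m·K/W
  R'_fibreglass batt = ln(0.0190/0.0134)/(2πk) = 0.3492/(2π·0.0312) = 1.781 m·K/W
  R'_phenolic foam = ln(0.0253/0.0190)/(2πk) = 0.2864/(2π·0.0214) = 2.130 m·K/W
ΣR = 1.360×10^-4 + 1.781 + 2.130 = 3.911 m·K/W
Q' = ΔT/ΣR = (105 K − 294.3 K)/3.911 = -48.40 W/m
From the inner boundary to the fibreglass batt/phenolic foam interface, ΣR_partial = 1.781 m·K/W.
T_interface = T_in − Q'·ΣR_partial = 105 K − (-48.40)(1.781) = 191.2 K

T = 191.2 K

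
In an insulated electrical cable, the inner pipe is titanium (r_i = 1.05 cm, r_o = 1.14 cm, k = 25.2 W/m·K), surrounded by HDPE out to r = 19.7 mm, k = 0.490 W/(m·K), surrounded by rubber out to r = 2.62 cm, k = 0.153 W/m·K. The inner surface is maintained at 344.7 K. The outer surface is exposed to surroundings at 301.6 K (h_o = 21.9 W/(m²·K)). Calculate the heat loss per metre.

Q' = 57.3 W/m

Series thermal resistances, inner to outer:
  R'_titanium = ln(0.0114/0.0105)/(2πk) = 0.08224/(2π·25.2) = 5.194×10^-4 m·K/W
  R'_HDPE = ln(0.0197/0.0114)/(2πk) = 0.5470/(2π·0.490) = 0.1777 m·K/W
  R'_rubber = ln(0.0262/0.0197)/(2πk) = 0.2851/(2π·0.153) = 0.2966 m·K/W
  R'_conv,out = 1/(2πr h) = 1/(2π·0.0262·21.9) = 0.2774 m·K/W
ΣR = 5.194×10^-4 + 0.1777 + 0.2966 + 0.2774 = 0.7522 m·K/W
Q' = ΔT/ΣR = (344.7 K − 301.6 K)/0.7522 = 57.3 W/m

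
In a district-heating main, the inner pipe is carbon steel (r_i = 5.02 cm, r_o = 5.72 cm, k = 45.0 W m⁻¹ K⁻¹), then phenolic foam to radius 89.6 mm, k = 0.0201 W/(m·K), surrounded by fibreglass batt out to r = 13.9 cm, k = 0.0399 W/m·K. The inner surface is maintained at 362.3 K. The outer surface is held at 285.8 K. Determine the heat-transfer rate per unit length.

Q' = 14.4 W/m

Treat each layer as a resistance in series:
  R'_carbon steel = ln(0.0572/0.0502)/(2πk) = 0.1305/(2π·45.0) = 4.617×10^-4 m·K/W
  R'_phenolic foam = ln(0.0896/0.0572)/(2πk) = 0.4488/(2π·0.0201) = 3.554 m·K/W
  R'_fibreglass batt = ln(0.139/0.0896)/(2πk) = 0.4391/(2π·0.0399) = 1.752 m·K/W
ΣR = 4.617×10^-4 + 3.554 + 1.752 = 5.306 m·K/W
Q' = ΔT/ΣR = (362.3 K − 285.8 K)/5.306 = 14.4 W/m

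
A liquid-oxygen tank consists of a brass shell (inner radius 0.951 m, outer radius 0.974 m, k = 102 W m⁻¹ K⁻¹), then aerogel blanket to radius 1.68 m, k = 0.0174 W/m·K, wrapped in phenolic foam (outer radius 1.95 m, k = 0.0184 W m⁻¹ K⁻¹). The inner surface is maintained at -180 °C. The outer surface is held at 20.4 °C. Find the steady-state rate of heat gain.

Series thermal resistances, inner to outer:
  R_brass = (1/0.951 − 1/0.974)/(4πk) = 0.02483/(4π·102) = 1.937×10^-5 K/W
  R_aerogel blanket = (1/0.974 − 1/1.68)/(4πk) = 0.4315/(4π·0.0174) = 1.973 K/W
  R_phenolic foam = (1/1.68 − 1/1.95)/(4πk) = 0.08242/(4π·0.0184) = 0.3564 K/W
ΣR = 1.937×10^-5 + 1.973 + 0.3564 = 2.329 K/W
Q = ΔT/ΣR = (-180 °C − 20.4 °C)/2.329 = -86.0 W
(Negative Q ⇒ heat flows inward; heat gain = 86.0 W.)

Q = 86.0 W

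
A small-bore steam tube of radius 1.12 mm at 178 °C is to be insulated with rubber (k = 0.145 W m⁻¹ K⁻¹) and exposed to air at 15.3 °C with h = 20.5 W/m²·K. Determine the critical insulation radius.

For a cylinder, r_cr = k_ins/h = 0.145/20.5 = 0.00707 m = 0.707 cm

r_cr = 0.707 cm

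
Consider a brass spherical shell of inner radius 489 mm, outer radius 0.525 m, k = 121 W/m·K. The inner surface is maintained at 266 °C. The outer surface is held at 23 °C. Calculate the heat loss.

Q = 2.63×10^6 W

Q = 4πk·ΔT/(1/r₁ − 1/r₂) = 4π × 121 × 243 / (1/0.489 − 1/0.525) = 2.63×10^6 W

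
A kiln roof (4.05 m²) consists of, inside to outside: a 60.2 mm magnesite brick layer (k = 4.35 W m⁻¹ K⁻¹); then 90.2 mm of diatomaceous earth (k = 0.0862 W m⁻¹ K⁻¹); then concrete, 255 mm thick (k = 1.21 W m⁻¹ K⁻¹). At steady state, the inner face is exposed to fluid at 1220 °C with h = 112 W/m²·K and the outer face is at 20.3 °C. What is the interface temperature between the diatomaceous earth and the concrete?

T = 218 °C

Resistance network (inner→outer):
  R_conv,in = 1/(hA) = 1/(112·4.05) = 0.002205 K/W
  R_magnesite brick = L/(kA) = 0.0602/(4.35·4.05) = 0.003417 K/W
  R_diatomaceous earth = L/(kA) = 0.0902/(0.0862·4.05) = 0.2584 K/W
  R_concrete = L/(kA) = 0.255/(1.21·4.05) = 0.05204 K/W
ΣR = 0.002205 + 0.003417 + 0.2584 + 0.05204 = 0.3161 K/W
Q = ΔT/ΣR = (1220 °C − 20.3 °C)/0.3161 = 3795 W
From the inner boundary to the diatomaceous earth/concrete interface, ΣR_partial = 0.2640 K/W.
T_interface = T_in − Q·ΣR_partial = 1220 °C − (3795)(0.2640) = 218 °C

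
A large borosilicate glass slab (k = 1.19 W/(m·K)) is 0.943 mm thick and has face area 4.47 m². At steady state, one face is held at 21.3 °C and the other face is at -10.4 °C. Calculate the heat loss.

Q = kA·ΔT/L = 1.19 × 4.47 × |21.3 °C − -10.4 °C| / 9.43×10^-4 = 1.79×10^5 W

Q = 1.79×10^5 W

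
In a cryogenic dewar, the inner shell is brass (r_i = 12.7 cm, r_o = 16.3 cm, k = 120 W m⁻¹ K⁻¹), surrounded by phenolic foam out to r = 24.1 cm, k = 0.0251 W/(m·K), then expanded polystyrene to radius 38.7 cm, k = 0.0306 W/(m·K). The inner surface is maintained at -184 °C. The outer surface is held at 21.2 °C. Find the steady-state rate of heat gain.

Q = 19.8 W

Series thermal resistances, inner to outer:
  R_brass = (1/0.127 − 1/0.163)/(4πk) = 1.739/(4π·120) = 0.001153 K/W
  R_phenolic foam = (1/0.163 − 1/0.241)/(4πk) = 1.986/(4π·0.0251) = 6.295 K/W
  R_expanded polystyrene = (1/0.241 − 1/0.387)/(4πk) = 1.565/(4π·0.0306) = 4.071 K/W
ΣR = 0.001153 + 6.295 + 4.071 = 10.37 K/W
Q = ΔT/ΣR = (-184 °C − 21.2 °C)/10.37 = -19.8 W
(Negative Q ⇒ heat flows inward; heat gain = 19.8 W.)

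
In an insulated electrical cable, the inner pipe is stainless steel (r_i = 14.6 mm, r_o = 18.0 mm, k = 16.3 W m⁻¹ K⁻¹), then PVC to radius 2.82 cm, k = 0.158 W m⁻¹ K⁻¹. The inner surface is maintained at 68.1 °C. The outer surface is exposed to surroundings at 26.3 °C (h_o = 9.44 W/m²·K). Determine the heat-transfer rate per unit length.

Treat each layer as a resistance in series:
  R'_stainless steel = ln(0.0180/0.0146)/(2πk) = 0.2094/(2π·16.3) = 0.002044 m·K/W
  R'_PVC = ln(0.0282/0.0180)/(2πk) = 0.4490/(2π·0.158) = 0.4522 m·K/W
  R'_conv,out = 1/(2πr h) = 1/(2π·0.0282·9.44) = 0.5979 m·K/W
ΣR = 0.002044 + 0.4522 + 0.5979 = 1.052 m·K/W
Q' = ΔT/ΣR = (68.1 °C − 26.3 °C)/1.052 = 39.7 W/m

Q' = 39.7 W/m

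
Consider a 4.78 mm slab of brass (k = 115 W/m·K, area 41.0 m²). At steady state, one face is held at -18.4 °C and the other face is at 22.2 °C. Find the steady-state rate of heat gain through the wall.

Q = 40000 kW

Q = kA·ΔT/L = 115 × 41.0 × |-18.4 °C − 22.2 °C| / 0.00478 = 4.00×10^7 W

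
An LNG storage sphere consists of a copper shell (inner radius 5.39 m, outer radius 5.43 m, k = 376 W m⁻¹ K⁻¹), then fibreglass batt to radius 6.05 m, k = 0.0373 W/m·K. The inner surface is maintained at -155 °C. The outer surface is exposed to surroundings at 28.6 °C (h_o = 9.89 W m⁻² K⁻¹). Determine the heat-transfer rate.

Resistance network (inner→outer):
  R_copper = (1/5.39 − 1/5.43)/(4πk) = 0.001367/(4π·376) = 2.893×10^-7 K/W
  R_fibreglass batt = (1/5.43 − 1/6.05)/(4πk) = 0.01887/(4π·0.0373) = 0.04026 K/W
  R_conv,out = 1/(4πr²h) = 1/(4π·6.05²·9.89) = 2.198×10^-4 K/W
ΣR = 2.893×10^-7 + 0.04026 + 2.198×10^-4 = 0.04048 K/W
Q = ΔT/ΣR = (-155 °C − 28.6 °C)/0.04048 = -4540 W
(Negative Q ⇒ heat flows inward; heat gain = 4540 W.)

Q = 4.54 kW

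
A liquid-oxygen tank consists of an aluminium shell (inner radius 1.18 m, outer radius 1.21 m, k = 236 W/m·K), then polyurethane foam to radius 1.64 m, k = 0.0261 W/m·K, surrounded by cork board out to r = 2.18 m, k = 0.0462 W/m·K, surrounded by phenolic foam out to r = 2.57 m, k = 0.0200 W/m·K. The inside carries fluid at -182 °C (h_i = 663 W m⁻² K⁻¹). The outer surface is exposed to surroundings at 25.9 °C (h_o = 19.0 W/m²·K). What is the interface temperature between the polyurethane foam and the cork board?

T = -67.4 °C

Treat each layer as a resistance in series:
  R_conv,in = 1/(4πr²h) = 1/(4π·1.18²·663) = 8.620×10^-5 K/W
  R_aluminium = (1/1.18 − 1/1.21)/(4πk) = 0.02101/(4π·236) = 7.085×10^-6 K/W
  R_polyurethane foam = (1/1.21 − 1/1.64)/(4πk) = 0.2167/(4π·0.0261) = 0.6607 K/W
  R_cork board = (1/1.64 − 1/2.18)/(4πk) = 0.1510/(4π·0.0462) = 0.2602 K/W
  R_phenolic foam = (1/2.18 − 1/2.57)/(4πk) = 0.06961/(4π·0.0200) = 0.2770 K/W
  R_conv,out = 1/(4πr²h) = 1/(4π·2.57²·19.0) = 6.341×10^-4 K/W
ΣR = 8.620×10^-5 + 7.085×10^-6 + 0.6607 + 0.2602 + 0.2770 + 6.341×10^-4 = 1.199 K/W
Q = ΔT/ΣR = (-182 °C − 25.9 °C)/1.199 = -173.4 W
From the inner boundary to the polyurethane foam/cork board interface, ΣR_partial = 0.6608 K/W.
T_interface = T_in − Q·ΣR_partial = -182 °C − (-173.4)(0.6608) = -67.4 °C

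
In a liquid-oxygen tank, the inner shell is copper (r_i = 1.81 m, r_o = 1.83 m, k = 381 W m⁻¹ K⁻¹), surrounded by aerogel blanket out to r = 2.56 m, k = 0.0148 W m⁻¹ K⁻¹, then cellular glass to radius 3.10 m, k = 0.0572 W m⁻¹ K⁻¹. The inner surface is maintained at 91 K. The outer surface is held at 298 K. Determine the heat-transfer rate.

Treat each layer as a resistance in series:
  R_copper = (1/1.81 − 1/1.83)/(4πk) = 0.006038/(4π·381) = 1.261×10^-6 K/W
  R_aerogel blanket = (1/1.83 − 1/2.56)/(4πk) = 0.1558/(4π·0.0148) = 0.8378 K/W
  R_cellular glass = (1/2.56 − 1/3.10)/(4πk) = 0.06804/(4π·0.0572) = 0.09466 K/W
ΣR = 1.261×10^-6 + 0.8378 + 0.09466 = 0.9325 K/W
Q = ΔT/ΣR = (91 K − 298 K)/0.9325 = -222 W
(Negative Q ⇒ heat flows inward; heat gain = 222 W.)

Q = 222 W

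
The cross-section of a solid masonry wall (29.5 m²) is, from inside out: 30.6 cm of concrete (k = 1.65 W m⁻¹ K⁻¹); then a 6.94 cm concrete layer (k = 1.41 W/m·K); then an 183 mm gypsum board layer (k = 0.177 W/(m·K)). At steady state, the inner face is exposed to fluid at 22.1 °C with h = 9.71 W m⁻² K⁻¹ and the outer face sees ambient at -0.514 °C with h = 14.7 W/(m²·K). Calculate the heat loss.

Q = 463 W

Series thermal resistances, inner to outer:
  R_conv,in = 1/(hA) = 1/(9.71·29.5) = 0.003491 K/W
  R_concrete = L/(kA) = 0.306/(1.65·29.5) = 0.006287 K/W
  R_concrete = L/(kA) = 0.0694/(1.41·29.5) = 0.001668 K/W
  R_gypsum board = L/(kA) = 0.183/(0.177·29.5) = 0.03505 K/W
  R_conv,out = 1/(hA) = 1/(14.7·29.5) = 0.002306 K/W
ΣR = 0.003491 + 0.006287 + 0.001668 + 0.03505 + 0.002306 = 0.04880 K/W
Q = ΔT/ΣR = (22.1 °C − -0.514 °C)/0.04880 = 463 W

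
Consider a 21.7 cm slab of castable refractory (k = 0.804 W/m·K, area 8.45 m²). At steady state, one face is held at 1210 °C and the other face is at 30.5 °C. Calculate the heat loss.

Q = 36900 W

Q = kA·ΔT/L = 0.804 × 8.45 × |1210 °C − 30.5 °C| / 0.217 = 36900 W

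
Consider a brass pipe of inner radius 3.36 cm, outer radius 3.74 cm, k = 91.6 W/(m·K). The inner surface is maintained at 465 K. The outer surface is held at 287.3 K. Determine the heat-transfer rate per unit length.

Q' = 9.55×10^5 W/m

Q' = 2πk·ΔT/ln(r₂/r₁) = 2π × 91.6 × 177.7 / ln(0.0374/0.0336) = 9.55×10^5 W/m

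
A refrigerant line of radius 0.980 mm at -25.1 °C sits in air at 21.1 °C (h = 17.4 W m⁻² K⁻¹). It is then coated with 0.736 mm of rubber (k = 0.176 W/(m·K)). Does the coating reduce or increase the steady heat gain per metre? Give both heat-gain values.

increases: 4.95 → 7.92 W/m

Critical radius for a cylinder: r_cr = k/h = 0.0101 m = 1.01 cm.
Outer radius after coating: r₂ = 9.80×10^-4 + 7.36×10^-4 = 0.001716 m.
Since r₁ < r_cr and r₂ ≤ r_cr, the coating moves toward the maximum at r_cr — heat gain rises.
Bare: R = 1/(2πr₁h) = 9.334 m·K/W; Q = 46.2/9.334 = 4.95 W/m.
Coated: R = R_cond + R_conv = 5.837 m·K/W; Q = 46.2/5.837 = 7.92 W/m.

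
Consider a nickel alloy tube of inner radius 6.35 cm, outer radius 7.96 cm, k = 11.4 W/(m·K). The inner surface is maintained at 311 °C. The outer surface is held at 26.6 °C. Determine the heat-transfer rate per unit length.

Q' = 90.1 kW/m

Q' = 2πk·ΔT/ln(r₂/r₁) = 2π × 11.4 × 284.4 / ln(0.0796/0.0635) = 90100 W/m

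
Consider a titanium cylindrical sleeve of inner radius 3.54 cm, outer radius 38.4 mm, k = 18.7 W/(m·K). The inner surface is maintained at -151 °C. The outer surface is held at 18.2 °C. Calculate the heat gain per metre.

Q' = 244 kW/m

Q' = 2πk·ΔT/ln(r₂/r₁) = 2π × 18.7 × 169.2 / ln(0.0384/0.0354) = 2.44×10^5 W/m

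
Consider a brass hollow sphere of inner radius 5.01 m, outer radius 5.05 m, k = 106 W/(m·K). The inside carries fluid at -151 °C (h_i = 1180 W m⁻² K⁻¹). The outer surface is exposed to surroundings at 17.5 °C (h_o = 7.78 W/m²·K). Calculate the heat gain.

Q = 4.16×10^5 W

Treat each layer as a resistance in series:
  R_conv,in = 1/(4πr²h) = 1/(4π·5.01²·1180) = 2.687×10^-6 K/W
  R_brass = (1/5.01 − 1/5.05)/(4πk) = 0.001581/(4π·106) = 1.187×10^-6 K/W
  R_conv,out = 1/(4πr²h) = 1/(4π·5.05²·7.78) = 4.011×10^-4 K/W
ΣR = 2.687×10^-6 + 1.187×10^-6 + 4.011×10^-4 = 4.050×10^-4 K/W
Q = ΔT/ΣR = (-151 °C − 17.5 °C)/4.050×10^-4 = -4.16×10^5 W
(Negative Q ⇒ heat flows inward; heat gain = 4.16×10^5 W.)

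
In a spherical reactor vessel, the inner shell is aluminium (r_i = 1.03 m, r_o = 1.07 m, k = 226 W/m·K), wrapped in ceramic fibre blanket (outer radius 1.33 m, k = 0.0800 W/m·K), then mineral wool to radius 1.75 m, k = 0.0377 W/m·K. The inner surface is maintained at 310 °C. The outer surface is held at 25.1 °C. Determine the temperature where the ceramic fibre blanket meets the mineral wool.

T = 218 °C

Series thermal resistances, inner to outer:
  R_aluminium = (1/1.03 − 1/1.07)/(4πk) = 0.03629/(4π·226) = 1.278×10^-5 K/W
  R_ceramic fibre blanket = (1/1.07 − 1/1.33)/(4πk) = 0.1827/(4π·0.0800) = 0.1817 K/W
  R_mineral wool = (1/1.33 − 1/1.75)/(4πk) = 0.1805/(4π·0.0377) = 0.3809 K/W
ΣR = 1.278×10^-5 + 0.1817 + 0.3809 = 0.5626 K/W
Q = ΔT/ΣR = (310 °C − 25.1 °C)/0.5626 = 506.4 W
From the inner boundary to the ceramic fibre blanket/mineral wool interface, ΣR_partial = 0.1817 K/W.
T_interface = T_in − Q·ΣR_partial = 310 °C − (506.4)(0.1817) = 218 °C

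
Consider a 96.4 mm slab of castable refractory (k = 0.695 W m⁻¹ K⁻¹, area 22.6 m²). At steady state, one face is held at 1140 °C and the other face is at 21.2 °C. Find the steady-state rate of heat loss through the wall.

Q = 1.82×10^5 W

Q = kA·ΔT/L = 0.695 × 22.6 × |1140 °C − 21.2 °C| / 0.0964 = 1.82×10^5 W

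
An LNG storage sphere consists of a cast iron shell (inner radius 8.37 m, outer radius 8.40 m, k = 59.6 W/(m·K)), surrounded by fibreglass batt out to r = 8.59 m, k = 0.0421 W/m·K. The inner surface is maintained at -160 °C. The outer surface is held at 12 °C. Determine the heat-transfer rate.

Q = 34600 W

Treat each layer as a resistance in series:
  R_cast iron = (1/8.37 − 1/8.40)/(4πk) = 4.267×10^-4/(4π·59.6) = 5.697×10^-7 K/W
  R_fibreglass batt = (1/8.40 − 1/8.59)/(4πk) = 0.002633/(4π·0.0421) = 0.004977 K/W
ΣR = 5.697×10^-7 + 0.004977 = 0.004978 K/W
Q = ΔT/ΣR = (-160 °C − 12 °C)/0.004978 = -34600 W
(Negative Q ⇒ heat flows inward; heat gain = 34600 W.)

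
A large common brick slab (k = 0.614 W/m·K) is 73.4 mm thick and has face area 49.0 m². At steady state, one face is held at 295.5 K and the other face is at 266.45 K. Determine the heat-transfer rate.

Q = 11.9 kW

Q = kA·ΔT/L = 0.614 × 49.0 × |295.5 K − 266.45 K| / 0.0734 = 11900 W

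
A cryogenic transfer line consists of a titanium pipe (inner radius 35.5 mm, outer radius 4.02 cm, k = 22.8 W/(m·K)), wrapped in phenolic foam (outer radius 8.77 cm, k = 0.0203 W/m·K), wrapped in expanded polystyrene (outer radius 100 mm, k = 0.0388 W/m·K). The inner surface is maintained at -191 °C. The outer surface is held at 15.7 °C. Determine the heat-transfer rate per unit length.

Q' = 31.1 W/m

Series thermal resistances, inner to outer:
  R'_titanium = ln(0.0402/0.0355)/(2πk) = 0.1243/(2π·22.8) = 8.679×10^-4 m·K/W
  R'_phenolic foam = ln(0.0877/0.0402)/(2πk) = 0.7801/(2π·0.0203) = 6.116 m·K/W
  R'_expanded polystyrene = ln(0.100/0.0877)/(2πk) = 0.1312/(2π·0.0388) = 0.5384 m·K/W
ΣR = 8.679×10^-4 + 6.116 + 0.5384 = 6.655 m·K/W
Q' = ΔT/ΣR = (-191 °C − 15.7 °C)/6.655 = -31.1 W/m
(Negative Q' ⇒ heat flows inward; heat gain = 31.1 W/m.)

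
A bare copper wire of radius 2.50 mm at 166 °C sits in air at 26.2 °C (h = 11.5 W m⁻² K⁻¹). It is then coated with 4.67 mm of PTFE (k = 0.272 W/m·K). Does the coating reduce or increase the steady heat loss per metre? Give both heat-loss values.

increases: 25.3 → 54.9 W/m

Critical radius for a cylinder: r_cr = k/h = 0.0237 m = 2.37 cm.
Outer radius after coating: r₂ = 0.00250 + 0.00467 = 0.00717 m.
Since r₁ < r_cr and r₂ ≤ r_cr, the coating moves toward the maximum at r_cr — heat loss rises.
Bare: R = 1/(2πr₁h) = 5.536 m·K/W; Q = 139.8/5.536 = 25.3 W/m.
Coated: R = R_cond + R_conv = 2.547 m·K/W; Q = 139.8/2.547 = 54.9 W/m.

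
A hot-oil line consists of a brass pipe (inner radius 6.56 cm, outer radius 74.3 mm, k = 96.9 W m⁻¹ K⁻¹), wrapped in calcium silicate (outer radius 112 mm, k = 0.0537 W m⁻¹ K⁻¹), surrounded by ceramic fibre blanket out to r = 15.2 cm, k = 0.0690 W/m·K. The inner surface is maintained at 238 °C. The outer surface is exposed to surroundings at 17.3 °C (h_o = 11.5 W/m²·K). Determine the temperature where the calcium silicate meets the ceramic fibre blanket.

T = 105 °C

Treat each layer as a resistance in series:
  R'_brass = ln(0.0743/0.0656)/(2πk) = 0.1245/(2π·96.9) = 2.045×10^-4 m·K/W
  R'_calcium silicate = ln(0.112/0.0743)/(2πk) = 0.4104/(2π·0.0537) = 1.216 m·K/W
  R'_ceramic fibre blanket = ln(0.152/0.112)/(2πk) = 0.3054/(2π·0.0690) = 0.7044 m·K/W
  R'_conv,out = 1/(2πr h) = 1/(2π·0.152·11.5) = 0.09105 m·K/W
ΣR = 2.045×10^-4 + 1.216 + 0.7044 + 0.09105 = 2.012 m·K/W
Q' = ΔT/ΣR = (238 °C − 17.3 °C)/2.012 = 109.7 W/m
From the inner boundary to the calcium silicate/ceramic fibre blanket interface, ΣR_partial = 1.216 m·K/W.
T_interface = T_in − Q'·ΣR_partial = 238 °C − (109.7)(1.216) = 105 °C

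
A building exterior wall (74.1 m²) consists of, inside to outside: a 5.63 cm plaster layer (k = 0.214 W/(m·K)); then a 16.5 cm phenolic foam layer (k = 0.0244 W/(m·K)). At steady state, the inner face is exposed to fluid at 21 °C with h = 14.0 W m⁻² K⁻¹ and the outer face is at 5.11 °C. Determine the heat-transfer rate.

Q = 166 W

Series thermal resistances, inner to outer:
  R_conv,in = 1/(hA) = 1/(14.0·74.1) = 9.639×10^-4 K/W
  R_plaster = L/(kA) = 0.0563/(0.214·74.1) = 0.003550 K/W
  R_phenolic foam = L/(kA) = 0.165/(0.0244·74.1) = 0.09126 K/W
ΣR = 9.639×10^-4 + 0.003550 + 0.09126 = 0.09577 K/W
Q = ΔT/ΣR = (21 °C − 5.11 °C)/0.09577 = 166 W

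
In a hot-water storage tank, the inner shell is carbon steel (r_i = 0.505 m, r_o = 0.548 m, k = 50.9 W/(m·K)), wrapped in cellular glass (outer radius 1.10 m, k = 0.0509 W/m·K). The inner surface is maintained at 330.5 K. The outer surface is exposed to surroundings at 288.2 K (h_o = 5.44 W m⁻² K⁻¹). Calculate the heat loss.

Series thermal resistances, inner to outer:
  R_carbon steel = (1/0.505 − 1/0.548)/(4πk) = 0.1554/(4π·50.9) = 2.429×10^-4 K/W
  R_cellular glass = (1/0.548 − 1/1.10)/(4πk) = 0.9157/(4π·0.0509) = 1.432 K/W
  R_conv,out = 1/(4πr²h) = 1/(4π·1.10²·5.44) = 0.01209 K/W
ΣR = 2.429×10^-4 + 1.432 + 0.01209 = 1.444 K/W
Q = ΔT/ΣR = (330.5 K − 288.2 K)/1.444 = 29.3 W

Q = 29.3 W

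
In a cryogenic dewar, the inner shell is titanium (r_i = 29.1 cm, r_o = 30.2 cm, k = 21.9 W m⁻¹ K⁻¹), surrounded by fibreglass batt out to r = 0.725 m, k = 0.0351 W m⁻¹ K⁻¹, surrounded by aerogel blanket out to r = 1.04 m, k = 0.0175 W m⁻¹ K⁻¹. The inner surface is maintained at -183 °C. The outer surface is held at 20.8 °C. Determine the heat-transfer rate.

Q = 32.5 W

Series thermal resistances, inner to outer:
  R_titanium = (1/0.291 − 1/0.302)/(4πk) = 0.1252/(4π·21.9) = 4.548×10^-4 K/W
  R_fibreglass batt = (1/0.302 − 1/0.725)/(4πk) = 1.932/(4π·0.0351) = 4.380 K/W
  R_aerogel blanket = (1/0.725 − 1/1.04)/(4πk) = 0.4178/(4π·0.0175) = 1.900 K/W
ΣR = 4.548×10^-4 + 4.380 + 1.900 = 6.280 K/W
Q = ΔT/ΣR = (-183 °C − 20.8 °C)/6.280 = -32.5 W
(Negative Q ⇒ heat flows inward; heat gain = 32.5 W.)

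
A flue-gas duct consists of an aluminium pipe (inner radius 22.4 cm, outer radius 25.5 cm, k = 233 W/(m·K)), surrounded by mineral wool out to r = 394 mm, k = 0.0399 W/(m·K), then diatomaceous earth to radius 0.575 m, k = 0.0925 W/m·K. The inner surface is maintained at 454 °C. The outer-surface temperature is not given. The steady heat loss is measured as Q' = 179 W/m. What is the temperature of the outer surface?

Series resistances:
  R'_aluminium = ln(0.255/0.224)/(2πk) = 0.1296/(2π·233) = 8.854×10^-5 m·K/W
  R'_mineral wool = ln(0.394/0.255)/(2πk) = 0.4351/(2π·0.0399) = 1.735 m·K/W
  R'_diatomaceous earth = ln(0.575/0.394)/(2πk) = 0.3780/(2π·0.0925) = 0.6504 m·K/W
ΣR = 2.386 m·K/W
ΔT = Q'·ΣR = 179 × 2.386 = 427.1 K
Heat flows outward, so T_out = T_in − ΔT = 454 − 427.1 = 26.9 °C

T_out = 26.9 °C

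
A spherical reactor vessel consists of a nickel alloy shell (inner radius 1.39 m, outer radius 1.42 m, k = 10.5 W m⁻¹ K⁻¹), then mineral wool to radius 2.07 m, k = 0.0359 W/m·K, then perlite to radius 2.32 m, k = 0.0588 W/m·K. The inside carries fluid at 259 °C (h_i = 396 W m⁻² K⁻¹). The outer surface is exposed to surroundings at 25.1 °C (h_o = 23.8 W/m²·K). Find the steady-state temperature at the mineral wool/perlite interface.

T = 54.7 °C

Treat each layer as a resistance in series:
  R_conv,in = 1/(4πr²h) = 1/(4π·1.39²·396) = 1.040×10^-4 K/W
  R_nickel alloy = (1/1.39 − 1/1.42)/(4πk) = 0.01520/(4π·10.5) = 1.152×10^-4 K/W
  R_mineral wool = (1/1.42 − 1/2.07)/(4πk) = 0.2211/(4π·0.0359) = 0.4902 K/W
  R_perlite = (1/2.07 − 1/2.32)/(4πk) = 0.05206/(4π·0.0588) = 0.07045 K/W
  R_conv,out = 1/(4πr²h) = 1/(4π·2.32²·23.8) = 6.212×10^-4 K/W
ΣR = 1.040×10^-4 + 1.152×10^-4 + 0.4902 + 0.07045 + 6.212×10^-4 = 0.5615 K/W
Q = ΔT/ΣR = (259 °C − 25.1 °C)/0.5615 = 416.6 W
From the inner boundary to the mineral wool/perlite interface, ΣR_partial = 0.4904 K/W.
T_interface = T_in − Q·ΣR_partial = 259 °C − (416.6)(0.4904) = 54.7 °C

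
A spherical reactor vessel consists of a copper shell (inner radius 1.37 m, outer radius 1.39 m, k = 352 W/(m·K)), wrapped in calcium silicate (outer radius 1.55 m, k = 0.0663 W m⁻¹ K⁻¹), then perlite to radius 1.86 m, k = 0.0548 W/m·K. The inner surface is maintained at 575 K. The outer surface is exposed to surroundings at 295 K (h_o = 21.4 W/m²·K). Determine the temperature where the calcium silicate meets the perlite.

Series thermal resistances, inner to outer:
  R_copper = (1/1.37 − 1/1.39)/(4πk) = 0.01050/(4π·352) = 2.374×10^-6 K/W
  R_calcium silicate = (1/1.39 − 1/1.55)/(4πk) = 0.07426/(4π·0.0663) = 0.08914 K/W
  R_perlite = (1/1.55 − 1/1.86)/(4πk) = 0.1075/(4π·0.0548) = 0.1561 K/W
  R_conv,out = 1/(4πr²h) = 1/(4π·1.86²·21.4) = 0.001075 K/W
ΣR = 2.374×10^-6 + 0.08914 + 0.1561 + 0.001075 = 0.2463 K/W
Q = ΔT/ΣR = (575 K − 295 K)/0.2463 = 1137 W
From the inner boundary to the calcium silicate/perlite interface, ΣR_partial = 0.08914 K/W.
T_interface = T_in − Q·ΣR_partial = 575 K − (1137)(0.08914) = 474 K

T = 474 K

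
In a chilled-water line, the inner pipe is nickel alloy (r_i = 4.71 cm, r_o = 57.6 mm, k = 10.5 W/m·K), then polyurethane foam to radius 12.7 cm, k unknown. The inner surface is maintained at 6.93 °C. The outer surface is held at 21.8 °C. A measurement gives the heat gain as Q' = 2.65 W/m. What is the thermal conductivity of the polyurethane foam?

k = 0.0224 W/m·K

ΣR = ΔT/Q' = |6.93 − 21.8|/2.65 = 5.611 m·K/W
Known resistances:
  R'_nickel alloy = ln(0.0576/0.0471)/(2πk) = 0.2012/(2π·10.5) = 0.003050 m·K/W
R_polyurethane foam = ΣR − ΣR_known = 5.611 − 0.003050 = 5.608 m·K/W
ln(r₂/r₁)/(2πk) = 5.608 ⇒ k = 0.7907/(2π·5.608) = 0.0224 W/m·K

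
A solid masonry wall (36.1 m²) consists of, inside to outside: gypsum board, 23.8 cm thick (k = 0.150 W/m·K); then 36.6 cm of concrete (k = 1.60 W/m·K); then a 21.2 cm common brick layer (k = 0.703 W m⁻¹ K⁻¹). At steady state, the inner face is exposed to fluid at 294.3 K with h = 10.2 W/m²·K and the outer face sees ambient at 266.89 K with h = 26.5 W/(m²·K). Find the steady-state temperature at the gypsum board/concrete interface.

Resistance network (inner→outer):
  R_conv,in = 1/(hA) = 1/(10.2·36.1) = 0.002716 K/W
  R_gypsum board = L/(kA) = 0.238/(0.150·36.1) = 0.04395 K/W
  R_concrete = L/(kA) = 0.366/(1.60·36.1) = 0.006337 K/W
  R_common brick = L/(kA) = 0.212/(0.703·36.1) = 0.008354 K/W
  R_conv,out = 1/(hA) = 1/(26.5·36.1) = 0.001045 K/W
ΣR = 0.002716 + 0.04395 + 0.006337 + 0.008354 + 0.001045 = 0.06240 K/W
Q = ΔT/ΣR = (294.3 K − 266.89 K)/0.06240 = 439.3 W
From the inner boundary to the gypsum board/concrete interface, ΣR_partial = 0.04667 K/W.
T_interface = T_in − Q·ΣR_partial = 294.3 K − (439.3)(0.04667) = 273.80 K

T = 273.80 K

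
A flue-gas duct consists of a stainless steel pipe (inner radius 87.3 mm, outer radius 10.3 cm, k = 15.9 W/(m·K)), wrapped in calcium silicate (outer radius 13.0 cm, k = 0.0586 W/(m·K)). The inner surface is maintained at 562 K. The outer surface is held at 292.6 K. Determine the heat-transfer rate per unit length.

Q' = 425 W/m

Series thermal resistances, inner to outer:
  R'_stainless steel = ln(0.103/0.0873)/(2πk) = 0.1654/(2π·15.9) = 0.001655 m·K/W
  R'_calcium silicate = ln(0.130/0.103)/(2πk) = 0.2328/(2π·0.0586) = 0.6323 m·K/W
ΣR = 0.001655 + 0.6323 = 0.6340 m·K/W
Q' = ΔT/ΣR = (562 K − 292.6 K)/0.6340 = 425 W/m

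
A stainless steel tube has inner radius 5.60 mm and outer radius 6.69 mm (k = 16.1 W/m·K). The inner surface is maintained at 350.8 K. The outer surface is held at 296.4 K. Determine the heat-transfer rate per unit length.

Q' = 2πk·ΔT/ln(r₂/r₁) = 2π × 16.1 × 54.4 / ln(0.00669/0.00560) = 30900 W/m

Q' = 30.9 kW/m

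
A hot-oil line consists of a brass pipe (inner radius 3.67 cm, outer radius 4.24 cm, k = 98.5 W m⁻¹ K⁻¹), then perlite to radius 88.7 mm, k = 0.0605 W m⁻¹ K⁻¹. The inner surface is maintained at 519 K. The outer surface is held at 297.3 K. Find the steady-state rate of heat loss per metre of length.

Treat each layer as a resistance in series:
  R'_brass = ln(0.0424/0.0367)/(2πk) = 0.1444/(2π·98.5) = 2.333×10^-4 m·K/W
  R'_perlite = ln(0.0887/0.0424)/(2πk) = 0.7381/(2π·0.0605) = 1.942 m·K/W
ΣR = 2.333×10^-4 + 1.942 = 1.942 m·K/W
Q' = ΔT/ΣR = (519 K − 297.3 K)/1.942 = 114 W/m

Q' = 114 W/m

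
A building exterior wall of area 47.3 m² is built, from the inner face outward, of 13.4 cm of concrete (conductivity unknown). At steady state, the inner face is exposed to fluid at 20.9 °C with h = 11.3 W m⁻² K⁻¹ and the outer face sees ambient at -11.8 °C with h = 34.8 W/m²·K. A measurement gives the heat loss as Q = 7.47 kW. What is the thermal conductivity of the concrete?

ΣR = ΔT/Q = |20.9 − -11.8|/7470 = 0.004378 K/W
Known resistances:
  R_conv,in = 1/(hA) = 1/(11.3·47.3) = 0.001871 K/W
  R_conv,out = 1/(hA) = 1/(34.8·47.3) = 6.075×10^-4 K/W
R_concrete = ΣR − ΣR_known = 0.004378 − 0.002478 = 0.001900 K/W
L/(kA) = 0.001900 ⇒ k = 0.134/(0.001900·47.3) = 1.49 W/m·K

k = 1.49 W/m·K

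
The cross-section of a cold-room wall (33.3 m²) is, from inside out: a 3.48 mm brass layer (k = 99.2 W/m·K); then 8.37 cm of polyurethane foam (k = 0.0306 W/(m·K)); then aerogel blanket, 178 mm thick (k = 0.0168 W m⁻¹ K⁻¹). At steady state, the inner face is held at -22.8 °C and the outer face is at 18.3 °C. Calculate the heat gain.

Treat each layer as a resistance in series:
  R_brass = L/(kA) = 0.00348/(99.2·33.3) = 1.053×10^-6 K/W
  R_polyurethane foam = L/(kA) = 0.0837/(0.0306·33.3) = 0.08214 K/W
  R_aerogel blanket = L/(kA) = 0.178/(0.0168·33.3) = 0.3182 K/W
ΣR = 1.053×10^-6 + 0.08214 + 0.3182 = 0.4003 K/W
Q = ΔT/ΣR = (-22.8 °C − 18.3 °C)/0.4003 = -103 W
(Negative Q ⇒ heat flows inward; heat gain = 103 W.)

Q = 103 W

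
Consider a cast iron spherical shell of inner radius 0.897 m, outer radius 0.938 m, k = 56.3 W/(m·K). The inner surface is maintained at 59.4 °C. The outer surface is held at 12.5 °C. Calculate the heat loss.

Q = 4πk·ΔT/(1/r₁ − 1/r₂) = 4π × 56.3 × 46.9 / (1/0.897 − 1/0.938) = 6.81×10^5 W

Q = 6.81×10^5 W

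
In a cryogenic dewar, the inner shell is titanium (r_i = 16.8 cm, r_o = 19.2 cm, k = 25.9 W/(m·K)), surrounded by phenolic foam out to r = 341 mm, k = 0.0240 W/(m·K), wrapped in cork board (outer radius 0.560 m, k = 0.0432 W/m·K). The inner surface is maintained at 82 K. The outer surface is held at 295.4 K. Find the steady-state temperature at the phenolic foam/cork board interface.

Resistance network (inner→outer):
  R_titanium = (1/0.168 − 1/0.192)/(4πk) = 0.7440/(4π·25.9) = 0.002286 K/W
  R_phenolic foam = (1/0.192 − 1/0.341)/(4πk) = 2.276/(4π·0.0240) = 7.546 K/W
  R_cork board = (1/0.341 − 1/0.560)/(4πk) = 1.147/(4π·0.0432) = 2.113 K/W
ΣR = 0.002286 + 7.546 + 2.113 = 9.661 K/W
Q = ΔT/ΣR = (82 K − 295.4 K)/9.661 = -22.09 W
From the inner boundary to the phenolic foam/cork board interface, ΣR_partial = 7.548 K/W.
T_interface = T_in − Q·ΣR_partial = 82 K − (-22.09)(7.548) = 248.7 K

T = 248.7 K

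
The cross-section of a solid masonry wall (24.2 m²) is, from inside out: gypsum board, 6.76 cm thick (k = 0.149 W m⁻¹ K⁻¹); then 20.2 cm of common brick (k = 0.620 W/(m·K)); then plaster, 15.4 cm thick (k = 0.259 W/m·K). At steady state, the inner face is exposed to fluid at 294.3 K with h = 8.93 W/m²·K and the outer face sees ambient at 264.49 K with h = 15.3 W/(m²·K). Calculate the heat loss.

Series thermal resistances, inner to outer:
  R_conv,in = 1/(hA) = 1/(8.93·24.2) = 0.004627 K/W
  R_gypsum board = L/(kA) = 0.0676/(0.149·24.2) = 0.01875 K/W
  R_common brick = L/(kA) = 0.202/(0.620·24.2) = 0.01346 K/W
  R_plaster = L/(kA) = 0.154/(0.259·24.2) = 0.02457 K/W
  R_conv,out = 1/(hA) = 1/(15.3·24.2) = 0.002701 K/W
ΣR = 0.004627 + 0.01875 + 0.01346 + 0.02457 + 0.002701 = 0.06411 K/W
Q = ΔT/ΣR = (294.3 K − 264.49 K)/0.06411 = 465 W

Q = 465 W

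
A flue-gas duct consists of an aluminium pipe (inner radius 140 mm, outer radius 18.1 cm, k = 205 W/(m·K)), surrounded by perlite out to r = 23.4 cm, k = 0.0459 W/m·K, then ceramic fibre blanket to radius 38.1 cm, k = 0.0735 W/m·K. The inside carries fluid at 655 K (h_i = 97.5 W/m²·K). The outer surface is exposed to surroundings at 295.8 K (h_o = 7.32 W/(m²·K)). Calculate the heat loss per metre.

Q' = 178 W/m

Treat each layer as a resistance in series:
  R'_conv,in = 1/(2πr h) = 1/(2π·0.140·97.5) = 0.01166 m·K/W
  R'_aluminium = ln(0.181/0.140)/(2πk) = 0.2569/(2π·205) = 1.994×10^-4 m·K/W
  R'_perlite = ln(0.234/0.181)/(2πk) = 0.2568/(2π·0.0459) = 0.8905 m·K/W
  R'_ceramic fibre blanket = ln(0.381/0.234)/(2πk) = 0.4875/(2π·0.0735) = 1.056 m·K/W
  R'_conv,out = 1/(2πr h) = 1/(2π·0.381·7.32) = 0.05707 m·K/W
ΣR = 0.01166 + 1.994×10^-4 + 0.8905 + 1.056 + 0.05707 = 2.015 m·K/W
Q' = ΔT/ΣR = (655 K − 295.8 K)/2.015 = 178 W/m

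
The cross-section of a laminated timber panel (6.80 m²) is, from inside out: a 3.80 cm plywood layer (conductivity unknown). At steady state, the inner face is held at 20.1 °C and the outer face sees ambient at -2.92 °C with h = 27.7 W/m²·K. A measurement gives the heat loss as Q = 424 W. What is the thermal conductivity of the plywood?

ΣR = ΔT/Q = |20.1 − -2.92|/424 = 0.05429 K/W
Known resistances:
  R_conv,out = 1/(hA) = 1/(27.7·6.80) = 0.005309 K/W
R_plywood = ΣR − ΣR_known = 0.05429 − 0.005309 = 0.04898 K/W
L/(kA) = 0.04898 ⇒ k = 0.0380/(0.04898·6.80) = 0.114 W/m·K

k = 0.114 W/m·K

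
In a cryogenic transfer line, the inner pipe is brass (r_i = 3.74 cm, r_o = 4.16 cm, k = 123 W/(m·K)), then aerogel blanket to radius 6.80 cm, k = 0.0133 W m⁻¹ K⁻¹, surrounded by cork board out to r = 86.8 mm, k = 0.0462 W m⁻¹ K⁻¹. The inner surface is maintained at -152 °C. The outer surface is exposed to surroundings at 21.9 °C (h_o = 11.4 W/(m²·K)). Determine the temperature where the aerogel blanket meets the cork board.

T = -3.4 °C

Resistance network (inner→outer):
  R'_brass = ln(0.0416/0.0374)/(2πk) = 0.1064/(2π·123) = 1.377×10^-4 m·K/W
  R'_aerogel blanket = ln(0.0680/0.0416)/(2πk) = 0.4914/(2π·0.0133) = 5.880 m·K/W
  R'_cork board = ln(0.0868/0.0680)/(2πk) = 0.2441/(2π·0.0462) = 0.8409 m·K/W
  R'_conv,out = 1/(2πr h) = 1/(2π·0.0868·11.4) = 0.1608 m·K/W
ΣR = 1.377×10^-4 + 5.880 + 0.8409 + 0.1608 = 6.882 m·K/W
Q' = ΔT/ΣR = (-152 °C − 21.9 °C)/6.882 = -25.27 W/m
From the inner boundary to the aerogel blanket/cork board interface, ΣR_partial = 5.880 m·K/W.
T_interface = T_in − Q'·ΣR_partial = -152 °C − (-25.27)(5.880) = -3.4 °C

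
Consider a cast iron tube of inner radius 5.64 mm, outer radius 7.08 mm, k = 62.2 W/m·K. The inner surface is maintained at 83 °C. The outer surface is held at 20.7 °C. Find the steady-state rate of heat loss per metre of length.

Q' = 2πk·ΔT/ln(r₂/r₁) = 2π × 62.2 × 62.3 / ln(0.00708/0.00564) = 1.07×10^5 W/m

Q' = 107 kW/m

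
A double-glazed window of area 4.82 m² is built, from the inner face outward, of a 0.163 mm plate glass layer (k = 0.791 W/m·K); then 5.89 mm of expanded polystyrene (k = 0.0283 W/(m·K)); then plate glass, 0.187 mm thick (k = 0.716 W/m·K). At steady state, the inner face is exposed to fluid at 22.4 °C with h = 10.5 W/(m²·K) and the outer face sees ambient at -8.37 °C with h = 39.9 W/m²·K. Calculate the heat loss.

Q = 451 W

Series thermal resistances, inner to outer:
  R_conv,in = 1/(hA) = 1/(10.5·4.82) = 0.01976 K/W
  R_plate glass = L/(kA) = 1.63×10^-4/(0.791·4.82) = 4.275×10^-5 K/W
  R_expanded polystyrene = L/(kA) = 0.00589/(0.0283·4.82) = 0.04318 K/W
  R_plate glass = L/(kA) = 1.87×10^-4/(0.716·4.82) = 5.419×10^-5 K/W
  R_conv,out = 1/(hA) = 1/(39.9·4.82) = 0.005200 K/W
ΣR = 0.01976 + 4.275×10^-5 + 0.04318 + 5.419×10^-5 + 0.005200 = 0.06824 K/W
Q = ΔT/ΣR = (22.4 °C − -8.37 °C)/0.06824 = 451 W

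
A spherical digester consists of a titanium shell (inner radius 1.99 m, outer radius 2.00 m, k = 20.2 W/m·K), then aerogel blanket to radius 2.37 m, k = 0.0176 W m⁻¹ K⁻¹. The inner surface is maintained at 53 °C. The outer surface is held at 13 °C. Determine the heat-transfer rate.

Q = 113 W

Treat each layer as a resistance in series:
  R_titanium = (1/1.99 − 1/2.00)/(4πk) = 0.002513/(4π·20.2) = 9.898×10^-6 K/W
  R_aerogel blanket = (1/2.00 − 1/2.37)/(4πk) = 0.07806/(4π·0.0176) = 0.3529 K/W
ΣR = 9.898×10^-6 + 0.3529 = 0.3529 K/W
Q = ΔT/ΣR = (53 °C − 13 °C)/0.3529 = 113 W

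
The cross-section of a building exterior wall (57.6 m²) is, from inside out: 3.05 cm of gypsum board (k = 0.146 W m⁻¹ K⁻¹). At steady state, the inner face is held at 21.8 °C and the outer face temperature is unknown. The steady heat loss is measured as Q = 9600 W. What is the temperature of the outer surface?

T_out = -13.0 °C

Sum the resistances:
  R_gypsum board = L/(kA) = 0.0305/(0.146·57.6) = 0.003627 K/W
ΣR = 0.003627 K/W
ΔT = Q·ΣR = 9600 × 0.003627 = 34.82 K
Heat flows outward, so T_out = T_in − ΔT = 21.8 − 34.82 = -13.0 °C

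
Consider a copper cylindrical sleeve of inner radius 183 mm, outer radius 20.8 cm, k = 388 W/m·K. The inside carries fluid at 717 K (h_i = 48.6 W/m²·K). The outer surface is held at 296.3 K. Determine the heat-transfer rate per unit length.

Q' = 23.4 kW/m

Treat each layer as a resistance in series:
  R'_conv,in = 1/(2πr h) = 1/(2π·0.183·48.6) = 0.01790 m·K/W
  R'_copper = ln(0.208/0.183)/(2πk) = 0.1281/(2π·388) = 5.253×10^-5 m·K/W
ΣR = 0.01790 + 5.253×10^-5 = 0.01795 m·K/W
Q' = ΔT/ΣR = (717 K − 296.3 K)/0.01795 = 23400 W/m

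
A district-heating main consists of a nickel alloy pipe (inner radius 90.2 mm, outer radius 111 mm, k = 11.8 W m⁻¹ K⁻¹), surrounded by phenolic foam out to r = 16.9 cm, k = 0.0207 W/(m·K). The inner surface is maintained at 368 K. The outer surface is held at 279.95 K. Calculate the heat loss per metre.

Q' = 27.2 W/m

Treat each layer as a resistance in series:
  R'_nickel alloy = ln(0.111/0.0902)/(2πk) = 0.2075/(2π·11.8) = 0.002799 m·K/W
  R'_phenolic foam = ln(0.169/0.111)/(2πk) = 0.4204/(2π·0.0207) = 3.232 m·K/W
ΣR = 0.002799 + 3.232 = 3.235 m·K/W
Q' = ΔT/ΣR = (368 K − 279.95 K)/3.235 = 27.2 W/m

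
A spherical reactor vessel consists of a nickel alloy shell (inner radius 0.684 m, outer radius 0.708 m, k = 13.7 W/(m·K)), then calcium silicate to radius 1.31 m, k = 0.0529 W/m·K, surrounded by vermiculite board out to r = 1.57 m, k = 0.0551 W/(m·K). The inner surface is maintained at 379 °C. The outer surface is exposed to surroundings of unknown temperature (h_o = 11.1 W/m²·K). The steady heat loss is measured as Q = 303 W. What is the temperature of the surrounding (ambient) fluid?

Series resistances:
  R_nickel alloy = (1/0.684 − 1/0.708)/(4πk) = 0.04956/(4π·13.7) = 2.879×10^-4 K/W
  R_calcium silicate = (1/0.708 − 1/1.31)/(4πk) = 0.6491/(4π·0.0529) = 0.9764 K/W
  R_vermiculite board = (1/1.31 − 1/1.57)/(4πk) = 0.1264/(4π·0.0551) = 0.1826 K/W
  R_conv,out = 1/(4πr²h) = 1/(4π·1.57²·11.1) = 0.002908 K/W
ΣR = 1.162 K/W
ΔT = Q·ΣR = 303 × 1.162 = 352.1 K
Heat flows outward, so T_out = T_in − ΔT = 379 − 352.1 = 26.9 °C

T_out = 26.9 °C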